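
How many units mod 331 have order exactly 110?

40

φ(331) = 331 − 1 = 330 = 2 · 3 · 5 · 11.
Since (Z/331Z)^× is cyclic of order 330, the number of elements of order d is φ(d) when d | 330 and 0 otherwise.
110 = 2 · 5 · 11 divides 330, and φ(110) = 40.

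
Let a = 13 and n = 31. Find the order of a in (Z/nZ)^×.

30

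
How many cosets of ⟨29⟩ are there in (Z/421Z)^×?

105

The order of 29 must divide φ(421) = 421 − 1 = 420 = 2^2 · 3 · 5 · 7.
Divisors of 420: 1, 2, 3, 4, 5, 6, 7, 10, 12, 14, 15, 20, 21, 28, 30, 35, 42, 60, 70, 84, 105, 140, 210, 420.
Evaluate successive powers at the divisors of 420:
29^1 ≡ 29 (mod 421)
29^2 ≡ 420 (mod 421)
29^3 ≡ 392 (mod 421)
29^4 ≡ 1 (mod 421) ✓
Thus |⟨29⟩| = ord(29) = 4.
[(Z/421Z)^× : ⟨29⟩] = 420/4 = 105.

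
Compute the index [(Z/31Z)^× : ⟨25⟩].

By Lagrange's theorem, ord_31(25) divides φ(31) = 31 − 1 = 30 = 2 · 3 · 5.
Divisors of 30: 1, 2, 3, 5, 6, 10, 15, 30.
Test each divisor d:
25^1 ≡ 25 (mod 31)
25^2 ≡ 5 (mod 31)
25^3 ≡ 1 (mod 31) ✓
So ord_31(25) = 3, hence |⟨25⟩| = 3.
[(Z/31Z)^× : ⟨25⟩] = 30/3 = 10.

10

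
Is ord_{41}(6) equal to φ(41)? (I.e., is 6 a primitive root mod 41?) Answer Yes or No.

φ(41) = 41 − 1 = 40 = 2^3 · 5.
6 is a primitive root mod 41 iff 6^(φ(41)/q) ≢ 1 for every prime q | φ(41), i.e. q ∈ {2, 5}.
6^20 ≡ 40 (mod 41)  [q = 2: ≢ 1 ✓]
6^8 ≡ 10 (mod 41)  [q = 5: ≢ 1 ✓]
All checks pass, so 6 has order 40 and is a primitive root modulo 41.

Yes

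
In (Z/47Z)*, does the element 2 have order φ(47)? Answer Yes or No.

No

φ(47) = 47 − 1 = 46 = 2 · 23.
An element g generates (Z/47Z)^× iff g^(46/q) ≢ 1 (mod 47) for each prime q ∈ {2, 23}.
2^23 ≡ 1 (mod 47)  [q = 2: ≡ 1 ✗]
2^2 ≡ 4 (mod 47)  [q = 23: ≢ 1 ✓]
The check at q = 2 fails, so 2 generates a proper subgroup.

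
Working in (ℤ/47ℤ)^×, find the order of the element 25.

23

Since 25 ∈ (Z/47Z)^×, its order divides φ(47) = 47 − 1 = 46 = 2 · 23.
Divisors of 46: 1, 2, 23, 46.
Evaluate successive powers at the divisors of 46:
25^1 ≡ 25
25^2 ≡ 14
25^23 ≡ 1
So ord_47(25) = 23.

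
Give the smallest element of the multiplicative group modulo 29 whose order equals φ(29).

φ(29) = 29 − 1 = 28 = 2^2 · 7.
Test candidates g = 2, 3, … against the prime factors q ∈ {2, 7} of φ(29): g is a generator iff g^(28/q) ≢ 1 for every such q.
g = 2: 2^14 ≡ 28; 2^4 ≡ 16 — none is 1, so 2 is a primitive root.
So 2 is the smallest generator of (Z/29Z)^×.

2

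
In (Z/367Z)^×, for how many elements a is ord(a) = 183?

120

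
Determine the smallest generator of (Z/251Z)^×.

φ(251) = 251 − 1 = 250 = 2 · 5^3.
Test candidates g = 2, 3, … against the prime factors q ∈ {2, 5} of φ(251): g is a generator iff g^(250/q) ≢ 1 for every such q.
g = 2: 2^125 ≡ 250; 2^50 ≡ 1 — hits 1, so not a primitive root.
g = 3: 3^125 ≡ 1 — hits 1, so not a primitive root.
g = 4: 4^125 ≡ 1 — hits 1, so not a primitive root.
g = 5: 5^125 ≡ 1 — hits 1, so not a primitive root.
g = 6: 6^125 ≡ 250; 6^50 ≡ 219 — none is 1, so 6 is a primitive root.
Hence the least primitive root of 251 is 6.

6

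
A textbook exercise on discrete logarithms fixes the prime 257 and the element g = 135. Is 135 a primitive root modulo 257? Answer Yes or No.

No

φ(257) = 257 − 1 = 256 = 2^8.
Test 135^(256/q) mod 257 for each prime factor q of 256:
135^128 ≡ 1 (mod 257)  [q = 2: ≡ 1 ✗]
The check at q = 2 fails, so 135 generates a proper subgroup.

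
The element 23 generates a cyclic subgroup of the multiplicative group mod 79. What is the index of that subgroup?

The order of 23 must divide φ(79) = 79 − 1 = 78 = 2 · 3 · 13.
Divisors of 78: 1, 2, 3, 6, 13, 26, 39, 78.
Evaluate successive powers at the divisors of 78:
23^1 ≡ 23 (mod 79)
23^2 ≡ 55 (mod 79)
23^3 ≡ 1 (mod 79) ✓
So ord_79(23) = 3, hence |⟨23⟩| = 3.
Index = |(Z/79Z)^×| / |⟨23⟩| = 78 / 3 = 26.

26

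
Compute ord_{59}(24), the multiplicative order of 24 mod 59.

ord(24) | φ(59) = 59 − 1 = 58 = 2 · 29.
Divisors of 58: 1, 2, 29, 58.
Test each divisor d:
24^1 ≡ 24 (mod 59)
24^2 ≡ 45 (mod 59)
24^29 ≡ 58 (mod 59)
24^58 ≡ 1 (mod 59) ✓
Therefore the multiplicative order of 24 modulo 59 is 58.

58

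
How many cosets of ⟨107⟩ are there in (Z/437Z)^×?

6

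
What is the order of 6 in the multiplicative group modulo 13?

ord(6) | φ(13) = 13 − 1 = 12 = 2^2 · 3.
Divisors of 12: 1, 2, 3, 4, 6, 12.
Check 6^d mod 13 for each divisor in increasing order:
6^1 ≡ 6
6^2 ≡ 10
6^3 ≡ 8
6^4 ≡ 9
6^6 ≡ 12
6^12 ≡ 1
Therefore the multiplicative order of 6 modulo 13 is 12.

12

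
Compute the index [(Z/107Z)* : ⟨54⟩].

ord(54) | φ(107) = 107 − 1 = 106 = 2 · 53.
Divisors of 106: 1, 2, 53, 106.
Test each divisor d:
54^1 ≡ 54
54^2 ≡ 27
54^53 ≡ 106
54^106 ≡ 1
So ord_107(54) = 106, hence |⟨54⟩| = 106.
[(Z/107Z)^× : ⟨54⟩] = 106/106 = 1.

1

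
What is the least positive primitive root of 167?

5

φ(167) = 167 − 1 = 166 = 2 · 83.
Test candidates g = 2, 3, … against the prime factors q ∈ {2, 83} of φ(167): g is a generator iff g^(166/q) ≢ 1 for every such q.
g = 2: 2^83 ≡ 1 — hits 1, so not a primitive root.
g = 3: 3^83 ≡ 1 — hits 1, so not a primitive root.
g = 4: 4^83 ≡ 1 — hits 1, so not a primitive root.
g = 5: 5^83 ≡ 166; 5^2 ≡ 25 — none is 1, so 5 is a primitive root.
Hence the least primitive root of 167 is 5.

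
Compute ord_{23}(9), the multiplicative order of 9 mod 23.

11

By Lagrange's theorem, ord_23(9) divides φ(23) = 23 − 1 = 22 = 2 · 11.
Divisors of 22: 1, 2, 11, 22.
Compute 9^d (mod 23) for the divisors d until we hit 1:
9^1 ≡ 9 (mod 23)
9^2 ≡ 12 (mod 23)
9^11 ≡ 1 (mod 23) ✓
Hence ord(9) = 11.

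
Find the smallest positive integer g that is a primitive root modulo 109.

φ(109) = 109 − 1 = 108 = 2^2 · 3^3.
g is a primitive root iff g^(108/q) ≢ 1 (mod 109) for each prime q ∈ {2, 3}.
g = 2: 2^54 ≡ 108; 2^36 ≡ 1 — hits 1, so not a primitive root.
g = 3: 3^54 ≡ 1 — hits 1, so not a primitive root.
g = 4: 4^54 ≡ 1 — hits 1, so not a primitive root.
g = 5: 5^54 ≡ 1 — hits 1, so not a primitive root.
g = 6: 6^54 ≡ 108; 6^36 ≡ 63 — none is 1, so 6 is a primitive root.
Hence the least primitive root of 109 is 6.

6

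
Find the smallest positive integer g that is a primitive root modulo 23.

φ(23) = 23 − 1 = 22 = 2 · 11.
g is a primitive root iff g^(22/q) ≢ 1 (mod 23) for each prime q ∈ {2, 11}.
g = 2: 2^11 ≡ 1 — hits 1, so not a primitive root.
g = 3: 3^11 ≡ 1 — hits 1, so not a primitive root.
g = 4: 4^11 ≡ 1 — hits 1, so not a primitive root.
g = 5: 5^11 ≡ 22; 5^2 ≡ 2 — none is 1, so 5 is a primitive root.
So 5 is the smallest generator of (Z/23Z)^×.

5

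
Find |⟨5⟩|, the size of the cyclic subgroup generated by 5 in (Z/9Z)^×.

6

By Lagrange's theorem, ord_9(5) divides φ(9) = φ(3^2) = 3·(3−1) = 6 = 2 · 3.
Divisors of 6: 1, 2, 3, 6.
Evaluate successive powers at the divisors of 6:
5^1 ≡ 5
5^2 ≡ 7
5^3 ≡ 8
5^6 ≡ 1
Therefore the multiplicative order of 5 modulo 9 is 6.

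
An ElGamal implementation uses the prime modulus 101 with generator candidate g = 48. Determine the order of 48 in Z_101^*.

Since 48 ∈ (Z/101Z)^×, its order divides φ(101) = 101 − 1 = 100 = 2^2 · 5^2.
Divisors of 100: 1, 2, 4, 5, 10, 20, 25, 50, 100.
Check 48^d mod 101 for each divisor in increasing order:
48^1 ≡ 48 (mod 101)
48^2 ≡ 82 (mod 101)
48^4 ≡ 58 (mod 101)
48^5 ≡ 57 (mod 101)
48^10 ≡ 17 (mod 101)
48^20 ≡ 87 (mod 101)
48^25 ≡ 10 (mod 101)
48^50 ≡ 100 (mod 101)
48^100 ≡ 1 (mod 101) ✓
So ord_101(48) = 100.

100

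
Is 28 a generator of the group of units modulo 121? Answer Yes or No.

φ(121) = φ(11^2) = 11·(11−1) = 110 = 2 · 5 · 11.
It suffices to check that the order of 28 is not a proper divisor of 110: compute 28^(110/q) for q ∈ {2, 5, 11}.
28^55 ≡ 120 (mod 121)  [q = 2: ≢ 1 ✓]
28^22 ≡ 3 (mod 121)  [q = 5: ≢ 1 ✓]
28^10 ≡ 12 (mod 121)  [q = 11: ≢ 1 ✓]
Every test exponent gives a nontrivial residue, hence 28 generates the full group.

Yes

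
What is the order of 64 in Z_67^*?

The order of 64 must divide φ(67) = 67 − 1 = 66 = 2 · 3 · 11.
Divisors of 66: 1, 2, 3, 6, 11, 22, 33, 66.
Evaluate successive powers at the divisors of 66:
64^1 ≡ 64 (mod 67)
64^2 ≡ 9 (mod 67)
64^3 ≡ 40 (mod 67)
64^6 ≡ 59 (mod 67)
64^11 ≡ 1 (mod 67) ✓
Therefore the multiplicative order of 64 modulo 67 is 11.

11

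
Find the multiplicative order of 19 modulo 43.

42

By Lagrange's theorem, ord_43(19) divides φ(43) = 43 − 1 = 42 = 2 · 3 · 7.
Divisors of 42: 1, 2, 3, 6, 7, 14, 21, 42.
Evaluate successive powers at the divisors of 42:
19^1 ≡ 19 (mod 43)
19^2 ≡ 17 (mod 43)
19^3 ≡ 22 (mod 43)
19^6 ≡ 11 (mod 43)
19^7 ≡ 37 (mod 43)
19^14 ≡ 36 (mod 43)
19^21 ≡ 42 (mod 43)
19^42 ≡ 1 (mod 43) ✓
So ord_43(19) = 42.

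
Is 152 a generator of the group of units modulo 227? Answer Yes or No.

φ(227) = 227 − 1 = 226 = 2 · 113.
It suffices to check that the order of 152 is not a proper divisor of 226: compute 152^(226/q) for q ∈ {2, 113}.
152^113 ≡ 226 (mod 227)  [q = 2: ≢ 1 ✓]
152^2 ≡ 177 (mod 227)  [q = 113: ≢ 1 ✓]
Every test exponent gives a nontrivial residue, hence 152 generates the full group.

Yes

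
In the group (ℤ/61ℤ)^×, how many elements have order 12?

4

φ(61) = 61 − 1 = 60 = 2^2 · 3 · 5.
In a cyclic group of order 60, there are φ(d) elements of order d for each divisor d of 60, and zero for non-divisors.
12 = 2^2 · 3 divides 60, and φ(12) = 4.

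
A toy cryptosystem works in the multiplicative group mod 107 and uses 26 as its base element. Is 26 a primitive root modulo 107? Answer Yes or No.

Yes

φ(107) = 107 − 1 = 106 = 2 · 53.
26 is a primitive root mod 107 iff 26^(φ(107)/q) ≢ 1 for every prime q | φ(107), i.e. q ∈ {2, 53}.
26^53 ≡ 106 (mod 107)  [q = 2: ≢ 1 ✓]
26^2 ≡ 34 (mod 107)  [q = 53: ≢ 1 ✓]
All checks pass, so 26 has order 106 and is a primitive root modulo 107.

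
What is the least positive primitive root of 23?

φ(23) = 23 − 1 = 22 = 2 · 11.
Test candidates g = 2, 3, … against the prime factors q ∈ {2, 11} of φ(23): g is a generator iff g^(22/q) ≢ 1 for every such q.
g = 2: 2^11 ≡ 1 — hits 1, so not a primitive root.
g = 3: 3^11 ≡ 1 — hits 1, so not a primitive root.
g = 4: 4^11 ≡ 1 — hits 1, so not a primitive root.
g = 5: 5^11 ≡ 22; 5^2 ≡ 2 — none is 1, so 5 is a primitive root.
So 5 is the smallest generator of (Z/23Z)^×.

5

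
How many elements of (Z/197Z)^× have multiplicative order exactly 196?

φ(197) = 197 − 1 = 196 = 2^2 · 7^2.
(Z/197Z)^× is cyclic (|G| = 196); a cyclic group of order m has exactly φ(d) elements of each order d | m, and none otherwise.
196 = 2^2 · 7^2 divides 196, and φ(196) = 84.

84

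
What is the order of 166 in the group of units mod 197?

196

The order of 166 must divide φ(197) = 197 − 1 = 196 = 2^2 · 7^2.
Divisors of 196: 1, 2, 4, 7, 14, 28, 49, 98, 196.
Test each divisor d:
166^1 ≡ 166 (mod 197)
166^2 ≡ 173 (mod 197)
166^4 ≡ 182 (mod 197)
166^7 ≡ 69 (mod 197)
166^14 ≡ 33 (mod 197)
166^28 ≡ 104 (mod 197)
166^49 ≡ 14 (mod 197)
166^98 ≡ 196 (mod 197)
166^196 ≡ 1 (mod 197) ✓
So ord_197(166) = 196.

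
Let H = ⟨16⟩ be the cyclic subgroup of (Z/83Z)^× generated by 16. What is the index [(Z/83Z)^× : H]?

2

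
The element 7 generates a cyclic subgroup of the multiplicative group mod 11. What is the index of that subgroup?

By Lagrange's theorem, ord_11(7) divides φ(11) = 11 − 1 = 10 = 2 · 5.
Divisors of 10: 1, 2, 5, 10.
Compute 7^d (mod 11) for the divisors d until we hit 1:
7^1 ≡ 7 (mod 11)
7^2 ≡ 5 (mod 11)
7^5 ≡ 10 (mod 11)
7^10 ≡ 1 (mod 11) ✓
The order of 7 is 10, so the subgroup it generates has 10 elements.
[(Z/11Z)^× : ⟨7⟩] = 10/10 = 1.

1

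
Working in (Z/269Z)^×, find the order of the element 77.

268

The order of 77 must divide φ(269) = 269 − 1 = 268 = 2^2 · 67.
Divisors of 268: 1, 2, 4, 67, 134, 268.
Test each divisor d:
77^1 ≡ 77 (mod 269)
77^2 ≡ 11 (mod 269)
77^4 ≡ 121 (mod 269)
77^67 ≡ 187 (mod 269)
77^134 ≡ 268 (mod 269)
77^268 ≡ 1 (mod 269) ✓
Therefore the multiplicative order of 77 modulo 269 is 268.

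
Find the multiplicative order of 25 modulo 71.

5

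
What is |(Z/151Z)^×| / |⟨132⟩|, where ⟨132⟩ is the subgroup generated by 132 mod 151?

ord(132) | φ(151) = 151 − 1 = 150 = 2 · 3 · 5^2.
Divisors of 150: 1, 2, 3, 5, 6, 10, 15, 25, 30, 50, 75, 150.
Test each divisor d:
132^1 ≡ 132
132^2 ≡ 59
132^3 ≡ 87
132^5 ≡ 150
132^6 ≡ 19
132^10 ≡ 1
Thus |⟨132⟩| = ord(132) = 10.
Index = |(Z/151Z)^×| / |⟨132⟩| = 150 / 10 = 15.

15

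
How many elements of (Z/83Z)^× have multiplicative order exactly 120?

φ(83) = 83 − 1 = 82 = 2 · 41.
In a cyclic group of order 82, there are φ(d) elements of order d for each divisor d of 82, and zero for non-divisors.
120 does not divide 82, so no element of (Z/83Z)^× has order 120.

0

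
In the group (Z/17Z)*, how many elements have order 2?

1

φ(17) = 17 − 1 = 16 = 2^4.
In a cyclic group of order 16, there are φ(d) elements of order d for each divisor d of 16, and zero for non-divisors.
2 | 16, and φ(2) = 2 − 1 = 1.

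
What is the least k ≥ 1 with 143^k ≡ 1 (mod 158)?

Since 143 ∈ (Z/158Z)^×, its order divides φ(158) = φ(2)·φ(79) = 1·78 = 78 = 2 · 3 · 13.
Divisors of 78: 1, 2, 3, 6, 13, 26, 39, 78.
Check 143^d mod 158 for each divisor in increasing order:
143^1 ≡ 143 (mod 158)
143^2 ≡ 67 (mod 158)
143^3 ≡ 101 (mod 158)
143^6 ≡ 89 (mod 158)
143^13 ≡ 1 (mod 158) ✓
Hence ord(143) = 13.

13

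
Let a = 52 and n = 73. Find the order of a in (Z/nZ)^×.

24

By Lagrange's theorem, ord_73(52) divides φ(73) = 73 − 1 = 72 = 2^3 · 3^2.
Divisors of 72: 1, 2, 3, 4, 6, 8, 9, 12, 18, 24, 36, 72.
Check 52^d mod 73 for each divisor in increasing order:
52^1 ≡ 52
52^2 ≡ 3
52^3 ≡ 10
52^4 ≡ 9
52^6 ≡ 27
52^8 ≡ 8
52^9 ≡ 51
52^12 ≡ 72
52^18 ≡ 46
52^24 ≡ 1
Therefore the multiplicative order of 52 modulo 73 is 24.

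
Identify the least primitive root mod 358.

7

φ(358) = φ(2)·φ(179) = 1·178 = 178 = 2 · 89.
g is a primitive root iff g^(178/q) ≢ 1 (mod 358) for each prime q ∈ {2, 89}.
g = 2: gcd(2, 358) = 2 > 1, not a unit — skip.
g = 3: 3^89 ≡ 1 — hits 1, so not a primitive root.
g = 4: gcd(4, 358) = 2 > 1, not a unit — skip.
g = 5: 5^89 ≡ 1 — hits 1, so not a primitive root.
g = 6: gcd(6, 358) = 2 > 1, not a unit — skip.
g = 7: 7^89 ≡ 357; 7^2 ≡ 49 — none is 1, so 7 is a primitive root.
So 7 is the smallest generator of (Z/358Z)^×.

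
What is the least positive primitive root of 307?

φ(307) = 307 − 1 = 306 = 2 · 3^2 · 17.
g is a primitive root iff g^(306/q) ≢ 1 (mod 307) for each prime q ∈ {2, 3, 17}.
g = 2: 2^153 ≡ 306; 2^102 ≡ 1 — hits 1, so not a primitive root.
g = 3: 3^153 ≡ 306; 3^102 ≡ 1 — hits 1, so not a primitive root.
g = 4: 4^153 ≡ 1 — hits 1, so not a primitive root.
g = 5: 5^153 ≡ 306; 5^102 ≡ 289; 5^18 ≡ 81 — none is 1, so 5 is a primitive root.
The smallest primitive root modulo 307 is 5.

5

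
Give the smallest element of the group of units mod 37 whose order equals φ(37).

2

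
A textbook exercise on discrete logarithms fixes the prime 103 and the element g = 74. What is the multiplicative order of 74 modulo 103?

102

ord(74) | φ(103) = 103 − 1 = 102 = 2 · 3 · 17.
Divisors of 102: 1, 2, 3, 6, 17, 34, 51, 102.
Check 74^d mod 103 for each divisor in increasing order:
74^1 ≡ 74
74^2 ≡ 17
74^3 ≡ 22
74^6 ≡ 72
74^17 ≡ 47
74^34 ≡ 46
74^51 ≡ 102
74^102 ≡ 1
Hence ord(74) = 102.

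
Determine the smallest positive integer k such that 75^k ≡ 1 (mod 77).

30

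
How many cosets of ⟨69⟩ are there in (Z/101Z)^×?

Since 69 ∈ (Z/101Z)^×, its order divides φ(101) = 101 − 1 = 100 = 2^2 · 5^2.
Divisors of 100: 1, 2, 4, 5, 10, 20, 25, 50, 100.
Test each divisor d:
69^1 ≡ 69
69^2 ≡ 14
69^4 ≡ 95
69^5 ≡ 91
69^10 ≡ 100
69^20 ≡ 1
So ord_101(69) = 20, hence |⟨69⟩| = 20.
[(Z/101Z)^× : ⟨69⟩] = 100/20 = 5.

5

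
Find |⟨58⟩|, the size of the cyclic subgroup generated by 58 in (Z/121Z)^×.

55

By Lagrange's theorem, ord_121(58) divides φ(121) = φ(11^2) = 11·(11−1) = 110 = 2 · 5 · 11.
Divisors of 110: 1, 2, 5, 10, 11, 22, 55, 110.
Compute 58^d (mod 121) for the divisors d until we hit 1:
58^1 ≡ 58
58^2 ≡ 97
58^5 ≡ 12
58^10 ≡ 23
58^11 ≡ 3
58^22 ≡ 9
58^55 ≡ 1
Hence ord(58) = 55.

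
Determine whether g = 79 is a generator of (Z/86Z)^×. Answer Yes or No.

No

φ(86) = φ(2)·φ(43) = 1·42 = 42 = 2 · 3 · 7.
79 is a primitive root mod 86 iff 79^(φ(86)/q) ≢ 1 for every prime q | φ(86), i.e. q ∈ {2, 3, 7}.
79^21 ≡ 1 (mod 86)  [q = 2: ≡ 1 ✗]
79^14 ≡ 49 (mod 86)  [q = 3: ≢ 1 ✓]
79^6 ≡ 1 (mod 86)  [q = 7: ≡ 1 ✗]
Since 79^21 ≡ 1, the order of 79 divides 21 < 42, so 79 is not a primitive root.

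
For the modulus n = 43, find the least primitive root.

3

φ(43) = 43 − 1 = 42 = 2 · 3 · 7.
g is a primitive root iff g^(42/q) ≢ 1 (mod 43) for each prime q ∈ {2, 3, 7}.
g = 2: 2^21 ≡ 42; 2^14 ≡ 1 — hits 1, so not a primitive root.
g = 3: 3^21 ≡ 42; 3^14 ≡ 36; 3^6 ≡ 41 — none is 1, so 3 is a primitive root.
Hence the least primitive root of 43 is 3.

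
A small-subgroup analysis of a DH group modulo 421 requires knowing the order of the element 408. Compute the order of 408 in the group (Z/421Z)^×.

20

The order of 408 must divide φ(421) = 421 − 1 = 420 = 2^2 · 3 · 5 · 7.
Divisors of 420: 1, 2, 3, 4, 5, 6, 7, 10, 12, 14, 15, 20, 21, 28, 30, 35, 42, 60, 70, 84, 105, 140, 210, 420.
Evaluate successive powers at the divisors of 420:
408^1 ≡ 408
408^2 ≡ 169
408^3 ≡ 329
408^4 ≡ 354
408^5 ≡ 29
408^6 ≡ 44
408^7 ≡ 270
408^10 ≡ 420
408^12 ≡ 252
408^14 ≡ 67
408^15 ≡ 392
408^20 ≡ 1
The smallest such exponent is 20, so the order of 408 is 20.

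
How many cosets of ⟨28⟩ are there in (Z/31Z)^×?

ord(28) | φ(31) = 31 − 1 = 30 = 2 · 3 · 5.
Divisors of 30: 1, 2, 3, 5, 6, 10, 15, 30.
Compute 28^d (mod 31) for the divisors d until we hit 1:
28^1 ≡ 28 (mod 31)
28^2 ≡ 9 (mod 31)
28^3 ≡ 4 (mod 31)
28^5 ≡ 5 (mod 31)
28^6 ≡ 16 (mod 31)
28^10 ≡ 25 (mod 31)
28^15 ≡ 1 (mod 31) ✓
So ord_31(28) = 15, hence |⟨28⟩| = 15.
The index is φ(31) / ord(28) = 30 / 15 = 2.

2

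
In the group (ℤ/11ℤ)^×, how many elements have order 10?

4

φ(11) = 11 − 1 = 10 = 2 · 5.
(Z/11Z)^× is cyclic (|G| = 10); a cyclic group of order m has exactly φ(d) elements of each order d | m, and none otherwise.
10 = 2 · 5 divides 10, and φ(10) = 4.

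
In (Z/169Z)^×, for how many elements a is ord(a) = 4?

2

φ(169) = φ(13^2) = 13·(13−1) = 156 = 2^2 · 3 · 13.
(Z/169Z)^× is cyclic (|G| = 156); a cyclic group of order m has exactly φ(d) elements of each order d | m, and none otherwise.
4 = 2^2 divides 156, and φ(4) = 2.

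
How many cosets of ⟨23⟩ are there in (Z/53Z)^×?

13

By Lagrange's theorem, ord_53(23) divides φ(53) = 53 − 1 = 52 = 2^2 · 13.
Divisors of 52: 1, 2, 4, 13, 26, 52.
Compute 23^d (mod 53) for the divisors d until we hit 1:
23^1 ≡ 23 (mod 53)
23^2 ≡ 52 (mod 53)
23^4 ≡ 1 (mod 53) ✓
So ord_53(23) = 4, hence |⟨23⟩| = 4.
[(Z/53Z)^× : ⟨23⟩] = 52/4 = 13.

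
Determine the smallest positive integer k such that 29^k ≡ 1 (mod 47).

46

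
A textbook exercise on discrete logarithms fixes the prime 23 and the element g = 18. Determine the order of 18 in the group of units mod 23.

11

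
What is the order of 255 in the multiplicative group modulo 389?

388

By Lagrange's theorem, ord_389(255) divides φ(389) = 389 − 1 = 388 = 2^2 · 97.
Divisors of 388: 1, 2, 4, 97, 194, 388.
Test each divisor d:
255^1 ≡ 255 (mod 389)
255^2 ≡ 62 (mod 389)
255^4 ≡ 343 (mod 389)
255^97 ≡ 274 (mod 389)
255^194 ≡ 388 (mod 389)
255^388 ≡ 1 (mod 389) ✓
Hence ord(255) = 388.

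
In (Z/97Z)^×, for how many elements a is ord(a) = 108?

0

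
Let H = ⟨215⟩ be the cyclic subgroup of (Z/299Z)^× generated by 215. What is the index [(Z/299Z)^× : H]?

ord(215) | φ(299) = φ(13·23) = (13−1)·(23−1) = 12·22 = 264 = 2^3 · 3 · 11.
Divisors of 264: 1, 2, 3, 4, 6, 8, 11, 12, 22, 24, 33, 44, 66, 88, 132, 264.
Test each divisor d:
215^1 ≡ 215 (mod 299)
215^2 ≡ 179 (mod 299)
215^3 ≡ 213 (mod 299)
215^4 ≡ 48 (mod 299)
215^6 ≡ 220 (mod 299)
215^8 ≡ 211 (mod 299)
215^11 ≡ 93 (mod 299)
215^12 ≡ 261 (mod 299)
215^22 ≡ 277 (mod 299)
215^24 ≡ 248 (mod 299)
215^33 ≡ 47 (mod 299)
215^44 ≡ 185 (mod 299)
215^66 ≡ 116 (mod 299)
215^88 ≡ 139 (mod 299)
215^132 ≡ 1 (mod 299) ✓
Thus |⟨215⟩| = ord(215) = 132.
Index = |(Z/299Z)^×| / |⟨215⟩| = 264 / 132 = 2.

2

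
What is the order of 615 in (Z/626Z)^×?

39

ord(615) | φ(626) = φ(2)·φ(313) = 1·312 = 312 = 2^3 · 3 · 13.
Divisors of 312: 1, 2, 3, 4, 6, 8, 12, 13, 24, 26, 39, 52, 78, 104, 156, 312.
Check 615^d mod 626 for each divisor in increasing order:
615^1 ≡ 615 (mod 626)
615^2 ≡ 121 (mod 626)
615^3 ≡ 547 (mod 626)
615^4 ≡ 243 (mod 626)
615^6 ≡ 607 (mod 626)
615^8 ≡ 205 (mod 626)
615^12 ≡ 361 (mod 626)
615^13 ≡ 411 (mod 626)
615^24 ≡ 113 (mod 626)
615^26 ≡ 527 (mod 626)
615^39 ≡ 1 (mod 626) ✓
So ord_626(615) = 39.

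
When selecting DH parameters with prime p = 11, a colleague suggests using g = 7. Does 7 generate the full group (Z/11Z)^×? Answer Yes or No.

φ(11) = 11 − 1 = 10 = 2 · 5.
7 is a primitive root mod 11 iff 7^(φ(11)/q) ≢ 1 for every prime q | φ(11), i.e. q ∈ {2, 5}.
7^5 ≡ 10 (mod 11)  [q = 2: ≢ 1 ✓]
7^2 ≡ 5 (mod 11)  [q = 5: ≢ 1 ✓]
Every test exponent gives a nontrivial residue, hence 7 generates the full group.

Yes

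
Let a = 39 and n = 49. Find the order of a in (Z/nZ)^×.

By Lagrange's theorem, ord_49(39) divides φ(49) = φ(7^2) = 7·(7−1) = 42 = 2 · 3 · 7.
Divisors of 42: 1, 2, 3, 6, 7, 14, 21, 42.
Test each divisor d:
39^1 ≡ 39 (mod 49)
39^2 ≡ 2 (mod 49)
39^3 ≡ 29 (mod 49)
39^6 ≡ 8 (mod 49)
39^7 ≡ 18 (mod 49)
39^14 ≡ 30 (mod 49)
39^21 ≡ 1 (mod 49) ✓
So ord_49(39) = 21.

21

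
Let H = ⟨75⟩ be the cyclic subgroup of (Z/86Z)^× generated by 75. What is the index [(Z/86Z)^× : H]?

3

By Lagrange's theorem, ord_86(75) divides φ(86) = φ(2)·φ(43) = 1·42 = 42 = 2 · 3 · 7.
Divisors of 42: 1, 2, 3, 6, 7, 14, 21, 42.
Evaluate successive powers at the divisors of 42:
75^1 ≡ 75 (mod 86)
75^2 ≡ 35 (mod 86)
75^3 ≡ 45 (mod 86)
75^6 ≡ 47 (mod 86)
75^7 ≡ 85 (mod 86)
75^14 ≡ 1 (mod 86) ✓
Thus |⟨75⟩| = ord(75) = 14.
The index is φ(86) / ord(75) = 42 / 14 = 3.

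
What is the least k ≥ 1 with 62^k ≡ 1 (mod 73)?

By Lagrange's theorem, ord_73(62) divides φ(73) = 73 − 1 = 72 = 2^3 · 3^2.
Divisors of 72: 1, 2, 3, 4, 6, 8, 9, 12, 18, 24, 36, 72.
Test each divisor d:
62^1 ≡ 62
62^2 ≡ 48
62^3 ≡ 56
62^4 ≡ 41
62^6 ≡ 70
62^8 ≡ 2
62^9 ≡ 51
62^12 ≡ 9
62^18 ≡ 46
62^24 ≡ 8
62^36 ≡ 72
62^72 ≡ 1
Therefore the multiplicative order of 62 modulo 73 is 72.

72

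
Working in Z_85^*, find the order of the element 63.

ord(63) | φ(85) = φ(5·17) = (5−1)·(17−1) = 4·16 = 64 = 2^6.
Divisors of 64: 1, 2, 4, 8, 16, 32, 64.
Evaluate successive powers at the divisors of 64:
63^1 ≡ 63
63^2 ≡ 59
63^4 ≡ 81
63^8 ≡ 16
63^16 ≡ 1
So ord_85(63) = 16.

16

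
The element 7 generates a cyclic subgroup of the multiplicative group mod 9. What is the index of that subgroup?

Since 7 ∈ (Z/9Z)^×, its order divides φ(9) = φ(3^2) = 3·(3−1) = 6 = 2 · 3.
Divisors of 6: 1, 2, 3, 6.
Check 7^d mod 9 for each divisor in increasing order:
7^1 ≡ 7 (mod 9)
7^2 ≡ 4 (mod 9)
7^3 ≡ 1 (mod 9) ✓
So ord_9(7) = 3, hence |⟨7⟩| = 3.
Index = |(Z/9Z)^×| / |⟨7⟩| = 6 / 3 = 2.

2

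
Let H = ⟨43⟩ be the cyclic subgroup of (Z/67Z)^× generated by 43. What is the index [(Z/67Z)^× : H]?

3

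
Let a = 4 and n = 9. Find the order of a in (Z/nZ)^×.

ord(4) | φ(9) = φ(3^2) = 3·(3−1) = 6 = 2 · 3.
Divisors of 6: 1, 2, 3, 6.
Check 4^d mod 9 for each divisor in increasing order:
4^1 ≡ 4 (mod 9)
4^2 ≡ 7 (mod 9)
4^3 ≡ 1 (mod 9) ✓
Therefore the multiplicative order of 4 modulo 9 is 3.

3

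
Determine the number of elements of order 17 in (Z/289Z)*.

16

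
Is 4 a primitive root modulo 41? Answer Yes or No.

No

φ(41) = 41 − 1 = 40 = 2^3 · 5.
Test 4^(40/q) mod 41 for each prime factor q of 40:
4^20 ≡ 1 (mod 41)  [q = 2: ≡ 1 ✗]
4^8 ≡ 18 (mod 41)  [q = 5: ≢ 1 ✓]
Since 4^20 ≡ 1, the order of 4 divides 20 < 40, so 4 is not a primitive root.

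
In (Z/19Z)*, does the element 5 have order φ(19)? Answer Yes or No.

No

φ(19) = 19 − 1 = 18 = 2 · 3^2.
An element g generates (Z/19Z)^× iff g^(18/q) ≢ 1 (mod 19) for each prime q ∈ {2, 3}.
5^9 ≡ 1 (mod 19)  [q = 2: ≡ 1 ✗]
5^6 ≡ 7 (mod 19)  [q = 3: ≢ 1 ✓]
5^9 ≡ 1 shows ord(5) | 9, strictly less than φ(19); not a primitive root.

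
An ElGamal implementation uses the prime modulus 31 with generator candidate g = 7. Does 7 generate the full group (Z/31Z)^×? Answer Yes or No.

No

φ(31) = 31 − 1 = 30 = 2 · 3 · 5.
7 is a primitive root mod 31 iff 7^(φ(31)/q) ≢ 1 for every prime q | φ(31), i.e. q ∈ {2, 3, 5}.
7^15 ≡ 1 (mod 31)  [q = 2: ≡ 1 ✗]
7^10 ≡ 25 (mod 31)  [q = 3: ≢ 1 ✓]
7^6 ≡ 4 (mod 31)  [q = 5: ≢ 1 ✓]
Since 7^15 ≡ 1, the order of 7 divides 15 < 30, so 7 is not a primitive root.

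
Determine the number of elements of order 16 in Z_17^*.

8

φ(17) = 17 − 1 = 16 = 2^4.
In a cyclic group of order 16, there are φ(d) elements of order d for each divisor d of 16, and zero for non-divisors.
16 = 2^4 divides 16, and φ(16) = 8.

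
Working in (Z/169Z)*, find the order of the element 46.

ord(46) | φ(169) = φ(13^2) = 13·(13−1) = 156 = 2^2 · 3 · 13.
Divisors of 156: 1, 2, 3, 4, 6, 12, 13, 26, 39, 52, 78, 156.
Check 46^d mod 169 for each divisor in increasing order:
46^1 ≡ 46 (mod 169)
46^2 ≡ 88 (mod 169)
46^3 ≡ 161 (mod 169)
46^4 ≡ 139 (mod 169)
46^6 ≡ 64 (mod 169)
46^12 ≡ 40 (mod 169)
46^13 ≡ 150 (mod 169)
46^26 ≡ 23 (mod 169)
46^39 ≡ 70 (mod 169)
46^52 ≡ 22 (mod 169)
46^78 ≡ 168 (mod 169)
46^156 ≡ 1 (mod 169) ✓
The smallest such exponent is 156, so the order of 46 is 156.

156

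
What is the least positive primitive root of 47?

φ(47) = 47 − 1 = 46 = 2 · 23.
Test candidates g = 2, 3, … against the prime factors q ∈ {2, 23} of φ(47): g is a generator iff g^(46/q) ≢ 1 for every such q.
g = 2: 2^23 ≡ 1 — hits 1, so not a primitive root.
g = 3: 3^23 ≡ 1 — hits 1, so not a primitive root.
g = 4: 4^23 ≡ 1 — hits 1, so not a primitive root.
g = 5: 5^23 ≡ 46; 5^2 ≡ 25 — none is 1, so 5 is a primitive root.
The smallest primitive root modulo 47 is 5.

5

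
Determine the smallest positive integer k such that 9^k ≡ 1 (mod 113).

56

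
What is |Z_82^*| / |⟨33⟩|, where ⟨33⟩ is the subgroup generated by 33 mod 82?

2

The order of 33 must divide φ(82) = φ(2)·φ(41) = 1·40 = 40 = 2^3 · 5.
Divisors of 40: 1, 2, 4, 5, 8, 10, 20, 40.
Check 33^d mod 82 for each divisor in increasing order:
33^1 ≡ 33 (mod 82)
33^2 ≡ 23 (mod 82)
33^4 ≡ 37 (mod 82)
33^5 ≡ 73 (mod 82)
33^8 ≡ 57 (mod 82)
33^10 ≡ 81 (mod 82)
33^20 ≡ 1 (mod 82) ✓
So ord_82(33) = 20, hence |⟨33⟩| = 20.
Index = |(Z/82Z)^×| / |⟨33⟩| = 40 / 20 = 2.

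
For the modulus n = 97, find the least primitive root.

5

φ(97) = 97 − 1 = 96 = 2^5 · 3.
Test candidates g = 2, 3, … against the prime factors q ∈ {2, 3} of φ(97): g is a generator iff g^(96/q) ≢ 1 for every such q.
g = 2: 2^48 ≡ 1 — hits 1, so not a primitive root.
g = 3: 3^48 ≡ 1 — hits 1, so not a primitive root.
g = 4: 4^48 ≡ 1 — hits 1, so not a primitive root.
g = 5: 5^48 ≡ 96; 5^32 ≡ 35 — none is 1, so 5 is a primitive root.
Hence the least primitive root of 97 is 5.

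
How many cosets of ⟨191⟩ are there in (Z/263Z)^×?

1

The order of 191 must divide φ(263) = 263 − 1 = 262 = 2 · 131.
Divisors of 262: 1, 2, 131, 262.
Evaluate successive powers at the divisors of 262:
191^1 ≡ 191
191^2 ≡ 187
191^131 ≡ 262
191^262 ≡ 1
Thus |⟨191⟩| = ord(191) = 262.
Index = |(Z/263Z)^×| / |⟨191⟩| = 262 / 262 = 1.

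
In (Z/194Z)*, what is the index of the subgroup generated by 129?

2

By Lagrange's theorem, ord_194(129) divides φ(194) = φ(2)·φ(97) = 1·96 = 96 = 2^5 · 3.
Divisors of 96: 1, 2, 3, 4, 6, 8, 12, 16, 24, 32, 48, 96.
Test each divisor d:
129^1 ≡ 129 (mod 194)
129^2 ≡ 151 (mod 194)
129^3 ≡ 79 (mod 194)
129^4 ≡ 103 (mod 194)
129^6 ≡ 33 (mod 194)
129^8 ≡ 133 (mod 194)
129^12 ≡ 119 (mod 194)
129^16 ≡ 35 (mod 194)
129^24 ≡ 193 (mod 194)
129^32 ≡ 61 (mod 194)
129^48 ≡ 1 (mod 194) ✓
So ord_194(129) = 48, hence |⟨129⟩| = 48.
Index = |(Z/194Z)^×| / |⟨129⟩| = 96 / 48 = 2.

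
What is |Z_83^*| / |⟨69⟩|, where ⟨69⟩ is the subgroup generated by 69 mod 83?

By Lagrange's theorem, ord_83(69) divides φ(83) = 83 − 1 = 82 = 2 · 41.
Divisors of 82: 1, 2, 41, 82.
Test each divisor d:
69^1 ≡ 69
69^2 ≡ 30
69^41 ≡ 1
So ord_83(69) = 41, hence |⟨69⟩| = 41.
[(Z/83Z)^× : ⟨69⟩] = 82/41 = 2.

2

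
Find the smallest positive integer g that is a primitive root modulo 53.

φ(53) = 53 − 1 = 52 = 2^2 · 13.
Test candidates g = 2, 3, … against the prime factors q ∈ {2, 13} of φ(53): g is a generator iff g^(52/q) ≢ 1 for every such q.
g = 2: 2^26 ≡ 52; 2^4 ≡ 16 — none is 1, so 2 is a primitive root.
Hence the least primitive root of 53 is 2.

2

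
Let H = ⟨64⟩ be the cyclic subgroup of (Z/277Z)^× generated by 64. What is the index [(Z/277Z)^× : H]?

ord(64) | φ(277) = 277 − 1 = 276 = 2^2 · 3 · 23.
Divisors of 276: 1, 2, 3, 4, 6, 12, 23, 46, 69, 92, 138, 276.
Check 64^d mod 277 for each divisor in increasing order:
64^1 ≡ 64 (mod 277)
64^2 ≡ 218 (mod 277)
64^3 ≡ 102 (mod 277)
64^4 ≡ 157 (mod 277)
64^6 ≡ 155 (mod 277)
64^12 ≡ 203 (mod 277)
64^23 ≡ 276 (mod 277)
64^46 ≡ 1 (mod 277) ✓
The order of 64 is 46, so the subgroup it generates has 46 elements.
Index = |(Z/277Z)^×| / |⟨64⟩| = 276 / 46 = 6.

6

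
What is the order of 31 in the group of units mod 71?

70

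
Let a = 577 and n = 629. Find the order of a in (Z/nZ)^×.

The order of 577 must divide φ(629) = φ(17·37) = (17−1)·(37−1) = 16·36 = 576 = 2^6 · 3^2.
Divisors of 576: 1, 2, 3, 4, 6, 8, 9, 12, 16, 18, 24, 32, 36, 48, 64, 72, 96, 144, 192, 288, 576.
Check 577^d mod 629 for each divisor in increasing order:
577^1 ≡ 577
577^2 ≡ 188
577^3 ≡ 288
577^4 ≡ 120
577^6 ≡ 545
577^8 ≡ 562
577^9 ≡ 339
577^12 ≡ 137
577^16 ≡ 86
577^18 ≡ 443
577^24 ≡ 528
577^32 ≡ 477
577^36 ≡ 1
So ord_629(577) = 36.

36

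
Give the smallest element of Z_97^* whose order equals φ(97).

5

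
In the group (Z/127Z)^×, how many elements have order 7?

6

φ(127) = 127 − 1 = 126 = 2 · 3^2 · 7.
(Z/127Z)^× is cyclic (|G| = 126); a cyclic group of order m has exactly φ(d) elements of each order d | m, and none otherwise.
7 | 126, and φ(7) = 7 − 1 = 6.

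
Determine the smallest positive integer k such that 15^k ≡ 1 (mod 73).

72

The order of 15 must divide φ(73) = 73 − 1 = 72 = 2^3 · 3^2.
Divisors of 72: 1, 2, 3, 4, 6, 8, 9, 12, 18, 24, 36, 72.
Evaluate successive powers at the divisors of 72:
15^1 ≡ 15 (mod 73)
15^2 ≡ 6 (mod 73)
15^3 ≡ 17 (mod 73)
15^4 ≡ 36 (mod 73)
15^6 ≡ 70 (mod 73)
15^8 ≡ 55 (mod 73)
15^9 ≡ 22 (mod 73)
15^12 ≡ 9 (mod 73)
15^18 ≡ 46 (mod 73)
15^24 ≡ 8 (mod 73)
15^36 ≡ 72 (mod 73)
15^72 ≡ 1 (mod 73) ✓
Hence ord(15) = 72.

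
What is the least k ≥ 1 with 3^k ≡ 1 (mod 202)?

100

By Lagrange's theorem, ord_202(3) divides φ(202) = φ(2)·φ(101) = 1·100 = 100 = 2^2 · 5^2.
Divisors of 100: 1, 2, 4, 5, 10, 20, 25, 50, 100.
Check 3^d mod 202 for each divisor in increasing order:
3^1 ≡ 3
3^2 ≡ 9
3^4 ≡ 81
3^5 ≡ 41
3^10 ≡ 65
3^20 ≡ 185
3^25 ≡ 111
3^50 ≡ 201
3^100 ≡ 1
So ord_202(3) = 100.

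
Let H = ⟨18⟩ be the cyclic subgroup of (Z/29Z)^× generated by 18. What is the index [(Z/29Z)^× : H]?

1

Since 18 ∈ (Z/29Z)^×, its order divides φ(29) = 29 − 1 = 28 = 2^2 · 7.
Divisors of 28: 1, 2, 4, 7, 14, 28.
Compute 18^d (mod 29) for the divisors d until we hit 1:
18^1 ≡ 18 (mod 29)
18^2 ≡ 5 (mod 29)
18^4 ≡ 25 (mod 29)
18^7 ≡ 17 (mod 29)
18^14 ≡ 28 (mod 29)
18^28 ≡ 1 (mod 29) ✓
So ord_29(18) = 28, hence |⟨18⟩| = 28.
The index is φ(29) / ord(18) = 28 / 28 = 1.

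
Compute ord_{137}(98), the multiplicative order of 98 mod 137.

68

ord(98) | φ(137) = 137 − 1 = 136 = 2^3 · 17.
Divisors of 136: 1, 2, 4, 8, 17, 34, 68, 136.
Evaluate successive powers at the divisors of 136:
98^1 ≡ 98 (mod 137)
98^2 ≡ 14 (mod 137)
98^4 ≡ 59 (mod 137)
98^8 ≡ 56 (mod 137)
98^17 ≡ 37 (mod 137)
98^34 ≡ 136 (mod 137)
98^68 ≡ 1 (mod 137) ✓
So ord_137(98) = 68.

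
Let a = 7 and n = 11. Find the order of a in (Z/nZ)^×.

10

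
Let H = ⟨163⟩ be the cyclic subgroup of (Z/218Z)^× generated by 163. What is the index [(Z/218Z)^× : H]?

3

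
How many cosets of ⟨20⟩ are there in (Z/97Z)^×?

3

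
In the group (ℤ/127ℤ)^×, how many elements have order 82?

0

φ(127) = 127 − 1 = 126 = 2 · 3^2 · 7.
(Z/127Z)^× is cyclic (|G| = 126); a cyclic group of order m has exactly φ(d) elements of each order d | m, and none otherwise.
82 does not divide 126, so no element of (Z/127Z)^× has order 82.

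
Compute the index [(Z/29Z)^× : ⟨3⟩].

The order of 3 must divide φ(29) = 29 − 1 = 28 = 2^2 · 7.
Divisors of 28: 1, 2, 4, 7, 14, 28.
Evaluate successive powers at the divisors of 28:
3^1 ≡ 3 (mod 29)
3^2 ≡ 9 (mod 29)
3^4 ≡ 23 (mod 29)
3^7 ≡ 12 (mod 29)
3^14 ≡ 28 (mod 29)
3^28 ≡ 1 (mod 29) ✓
The order of 3 is 28, so the subgroup it generates has 28 elements.
[(Z/29Z)^× : ⟨3⟩] = 28/28 = 1.

1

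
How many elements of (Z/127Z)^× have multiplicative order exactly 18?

6

φ(127) = 127 − 1 = 126 = 2 · 3^2 · 7.
Since (Z/127Z)^× is cyclic of order 126, the number of elements of order d is φ(d) when d | 126 and 0 otherwise.
18 = 2 · 3^2 divides 126, and φ(18) = 6.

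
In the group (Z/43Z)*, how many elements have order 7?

6

φ(43) = 43 − 1 = 42 = 2 · 3 · 7.
In a cyclic group of order 42, there are φ(d) elements of order d for each divisor d of 42, and zero for non-divisors.
7 | 42, and φ(7) = 7 − 1 = 6.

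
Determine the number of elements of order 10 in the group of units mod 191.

4

φ(191) = 191 − 1 = 190 = 2 · 5 · 19.
In a cyclic group of order 190, there are φ(d) elements of order d for each divisor d of 190, and zero for non-divisors.
10 = 2 · 5 divides 190, and φ(10) = 4.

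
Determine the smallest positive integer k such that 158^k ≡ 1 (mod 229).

57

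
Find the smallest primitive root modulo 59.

2

φ(59) = 59 − 1 = 58 = 2 · 29.
Test candidates g = 2, 3, … against the prime factors q ∈ {2, 29} of φ(59): g is a generator iff g^(58/q) ≢ 1 for every such q.
g = 2: 2^29 ≡ 58; 2^2 ≡ 4 — none is 1, so 2 is a primitive root.
The smallest primitive root modulo 59 is 2.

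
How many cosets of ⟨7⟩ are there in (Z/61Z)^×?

1

Since 7 ∈ (Z/61Z)^×, its order divides φ(61) = 61 − 1 = 60 = 2^2 · 3 · 5.
Divisors of 60: 1, 2, 3, 4, 5, 6, 10, 12, 15, 20, 30, 60.
Evaluate successive powers at the divisors of 60:
7^1 ≡ 7
7^2 ≡ 49
7^3 ≡ 38
7^4 ≡ 22
7^5 ≡ 32
7^6 ≡ 41
7^10 ≡ 48
7^12 ≡ 34
7^15 ≡ 11
7^20 ≡ 47
7^30 ≡ 60
7^60 ≡ 1
So ord_61(7) = 60, hence |⟨7⟩| = 60.
The index is φ(61) / ord(7) = 60 / 60 = 1.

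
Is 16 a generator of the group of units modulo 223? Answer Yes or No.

No

φ(223) = 223 − 1 = 222 = 2 · 3 · 37.
16 is a primitive root mod 223 iff 16^(φ(223)/q) ≢ 1 for every prime q | φ(223), i.e. q ∈ {2, 3, 37}.
16^111 ≡ 1 (mod 223)  [q = 2: ≡ 1 ✗]
16^74 ≡ 1 (mod 223)  [q = 3: ≡ 1 ✗]
16^6 ≡ 34 (mod 223)  [q = 37: ≢ 1 ✓]
Since 16^111 ≡ 1, the order of 16 divides 111 < 222, so 16 is not a primitive root.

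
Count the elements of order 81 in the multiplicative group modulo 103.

φ(103) = 103 − 1 = 102 = 2 · 3 · 17.
Since (Z/103Z)^× is cyclic of order 102, the number of elements of order d is φ(d) when d | 102 and 0 otherwise.
81 does not divide 102, so no element of (Z/103Z)^× has order 81.

0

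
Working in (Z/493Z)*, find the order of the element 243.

112

ord(243) | φ(493) = φ(17·29) = (17−1)·(29−1) = 16·28 = 448 = 2^6 · 7.
Divisors of 448: 1, 2, 4, 7, 8, 14, 16, 28, 32, 56, 64, 112, 224, 448.
Compute 243^d (mod 493) for the divisors d until we hit 1:
243^1 ≡ 243 (mod 493)
243^2 ≡ 382 (mod 493)
243^4 ≡ 489 (mod 493)
243^7 ≡ 418 (mod 493)
243^8 ≡ 16 (mod 493)
243^14 ≡ 202 (mod 493)
243^16 ≡ 256 (mod 493)
243^28 ≡ 378 (mod 493)
243^32 ≡ 460 (mod 493)
243^56 ≡ 407 (mod 493)
243^64 ≡ 103 (mod 493)
243^112 ≡ 1 (mod 493) ✓
Therefore the multiplicative order of 243 modulo 493 is 112.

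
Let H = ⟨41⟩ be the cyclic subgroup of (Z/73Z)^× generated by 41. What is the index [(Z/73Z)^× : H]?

4

ord(41) | φ(73) = 73 − 1 = 72 = 2^3 · 3^2.
Divisors of 72: 1, 2, 3, 4, 6, 8, 9, 12, 18, 24, 36, 72.
Evaluate successive powers at the divisors of 72:
41^1 ≡ 41 (mod 73)
41^2 ≡ 2 (mod 73)
41^3 ≡ 9 (mod 73)
41^4 ≡ 4 (mod 73)
41^6 ≡ 8 (mod 73)
41^8 ≡ 16 (mod 73)
41^9 ≡ 72 (mod 73)
41^12 ≡ 64 (mod 73)
41^18 ≡ 1 (mod 73) ✓
Thus |⟨41⟩| = ord(41) = 18.
Index = |(Z/73Z)^×| / |⟨41⟩| = 72 / 18 = 4.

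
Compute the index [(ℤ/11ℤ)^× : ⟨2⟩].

ord(2) | φ(11) = 11 − 1 = 10 = 2 · 5.
Divisors of 10: 1, 2, 5, 10.
Check 2^d mod 11 for each divisor in increasing order:
2^1 ≡ 2 (mod 11)
2^2 ≡ 4 (mod 11)
2^5 ≡ 10 (mod 11)
2^10 ≡ 1 (mod 11) ✓
The order of 2 is 10, so the subgroup it generates has 10 elements.
The index is φ(11) / ord(2) = 10 / 10 = 1.

1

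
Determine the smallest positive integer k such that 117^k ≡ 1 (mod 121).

110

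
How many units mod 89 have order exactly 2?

φ(89) = 89 − 1 = 88 = 2^3 · 11.
Since (Z/89Z)^× is cyclic of order 88, the number of elements of order d is φ(d) when d | 88 and 0 otherwise.
2 | 88, and φ(2) = 2 − 1 = 1.

1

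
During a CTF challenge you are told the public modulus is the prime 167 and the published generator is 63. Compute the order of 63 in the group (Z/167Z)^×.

83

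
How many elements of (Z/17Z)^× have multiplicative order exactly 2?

φ(17) = 17 − 1 = 16 = 2^4.
(Z/17Z)^× is cyclic (|G| = 16); a cyclic group of order m has exactly φ(d) elements of each order d | m, and none otherwise.
2 | 16, and φ(2) = 2 − 1 = 1.

1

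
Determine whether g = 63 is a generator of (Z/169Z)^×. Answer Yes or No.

Yes

φ(169) = φ(13^2) = 13·(13−1) = 156 = 2^2 · 3 · 13.
63 is a primitive root mod 169 iff 63^(φ(169)/q) ≢ 1 for every prime q | φ(169), i.e. q ∈ {2, 3, 13}.
63^78 ≡ 168 (mod 169)  [q = 2: ≢ 1 ✓]
63^52 ≡ 146 (mod 169)  [q = 3: ≢ 1 ✓]
63^12 ≡ 157 (mod 169)  [q = 13: ≢ 1 ✓]
Every test exponent gives a nontrivial residue, hence 63 generates the full group.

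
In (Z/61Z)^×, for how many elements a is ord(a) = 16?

φ(61) = 61 − 1 = 60 = 2^2 · 3 · 5.
In a cyclic group of order 60, there are φ(d) elements of order d for each divisor d of 60, and zero for non-divisors.
16 does not divide 60, so no element of (Z/61Z)^× has order 16.

0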